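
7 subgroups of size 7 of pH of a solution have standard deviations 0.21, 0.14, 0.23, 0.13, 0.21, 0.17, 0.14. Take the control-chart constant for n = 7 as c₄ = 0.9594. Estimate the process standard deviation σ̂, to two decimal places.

0.18

s̄ = (0.21 + 0.14 + 0.23 + 0.13 + 0.21 + 0.17 + 0.14) / 7 = 0.1757
σ̂ = s̄ / c₄ = 0.1757 / 0.9594 = 0.1832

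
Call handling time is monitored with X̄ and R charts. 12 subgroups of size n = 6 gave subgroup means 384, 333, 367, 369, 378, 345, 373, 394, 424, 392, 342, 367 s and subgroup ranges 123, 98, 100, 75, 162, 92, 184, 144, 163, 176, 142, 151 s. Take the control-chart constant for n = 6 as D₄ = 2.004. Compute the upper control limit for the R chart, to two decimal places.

R̄ = (123 + 98 + 100 + 75 + 162 + 92 + 184 + 144 + 163 + 176 + 142 + 151) / 12 = 1610.0000 / 12 = 134.1667
UCL_R = D₄·R̄ = 2.004 × 134.1667 = 268.8700

268.87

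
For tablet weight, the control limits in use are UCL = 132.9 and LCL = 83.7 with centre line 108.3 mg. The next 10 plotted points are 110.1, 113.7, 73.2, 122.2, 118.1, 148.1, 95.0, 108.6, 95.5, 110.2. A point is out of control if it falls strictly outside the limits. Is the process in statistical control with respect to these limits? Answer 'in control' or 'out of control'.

Compare each point to [83.7, 132.9]: sample 3 = 73.2 < LCL; sample 6 = 148.1 > UCL.

out of control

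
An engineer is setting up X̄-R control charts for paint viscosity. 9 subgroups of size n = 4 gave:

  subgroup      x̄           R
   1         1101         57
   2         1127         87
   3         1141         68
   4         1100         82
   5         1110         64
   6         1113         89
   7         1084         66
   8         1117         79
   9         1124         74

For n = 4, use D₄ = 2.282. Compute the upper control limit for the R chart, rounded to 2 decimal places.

168.87

R̄ = (57 + 87 + 68 + 82 + 64 + 89 + 66 + 79 + 74) / 9 = 666.0000 / 9 = 74.0000
UCL_R = D₄·R̄ = 2.282 × 74.0000 = 168.8680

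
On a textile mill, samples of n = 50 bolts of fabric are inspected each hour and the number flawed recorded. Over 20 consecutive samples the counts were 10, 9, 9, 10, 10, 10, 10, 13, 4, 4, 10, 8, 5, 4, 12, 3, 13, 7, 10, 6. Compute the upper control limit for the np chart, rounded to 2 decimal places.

16.26

p̄ = Σdᵢ / (k·n) = 167 / (20 × 50) = 0.16700
UCL = np̄ + 3·√(np̄(1−p̄)) = 8.3500 + 3 × √(8.3500×0.83300) = 8.3500 + 3 × 2.6373 = 16.2620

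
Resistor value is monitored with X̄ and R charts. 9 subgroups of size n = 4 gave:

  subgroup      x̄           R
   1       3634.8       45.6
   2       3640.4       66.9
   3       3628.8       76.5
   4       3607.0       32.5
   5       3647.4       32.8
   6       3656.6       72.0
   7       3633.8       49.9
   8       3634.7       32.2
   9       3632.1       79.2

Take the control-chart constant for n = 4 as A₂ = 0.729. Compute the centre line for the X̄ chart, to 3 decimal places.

X̄̄ = (3634.8 + 3640.4 + 3628.8 + 3607.0 + 3647.4 + 3656.6 + 3633.8 + 3634.7 + 3632.1) / 9 = 32715.6000 / 9 = 3635.0667
CL = X̄̄ = 3635.0667

3635.067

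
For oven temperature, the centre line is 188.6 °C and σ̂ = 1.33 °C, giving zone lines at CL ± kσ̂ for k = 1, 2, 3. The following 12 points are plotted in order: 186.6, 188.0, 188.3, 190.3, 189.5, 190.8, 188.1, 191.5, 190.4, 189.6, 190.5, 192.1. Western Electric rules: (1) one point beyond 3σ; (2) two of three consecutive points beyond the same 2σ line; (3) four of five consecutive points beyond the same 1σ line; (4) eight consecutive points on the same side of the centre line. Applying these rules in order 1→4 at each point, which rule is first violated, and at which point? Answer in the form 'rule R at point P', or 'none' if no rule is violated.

Zone of each point (C = within 1σ̂, B = 1σ̂–2σ̂, A = 2σ̂–3σ̂, * = beyond 3σ̂; sign = side of CL): 1:-B, 2:-C, 3:-C, 4:+B, 5:+C, 6:+B, 7:-C, 8:+A, 9:+B, 10:+C, 11:+B, 12:+A
Rule 3 (four of five consecutive points beyond the same 1σ limit) is satisfied at point 12.

rule 3 at point 12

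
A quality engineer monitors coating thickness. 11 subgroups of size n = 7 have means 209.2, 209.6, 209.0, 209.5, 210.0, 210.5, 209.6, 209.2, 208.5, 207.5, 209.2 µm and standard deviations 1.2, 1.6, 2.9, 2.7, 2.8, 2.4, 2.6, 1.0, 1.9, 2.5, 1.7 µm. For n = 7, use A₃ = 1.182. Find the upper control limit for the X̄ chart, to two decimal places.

211.76

X̄̄ = (209.2 + 209.6 + 209.0 + 209.5 + 210.0 + 210.5 + 209.6 + 209.2 + 208.5 + 207.5 + 209.2) / 11 = 209.2545
s̄ = (1.2 + 1.6 + 2.9 + 2.7 + 2.8 + 2.4 + 2.6 + 1.0 + 1.9 + 2.5 + 1.7) / 11 = 2.1182
UCL = X̄̄ + A₃·s̄ = 209.2545 + 1.182 × 2.1182 = 211.7582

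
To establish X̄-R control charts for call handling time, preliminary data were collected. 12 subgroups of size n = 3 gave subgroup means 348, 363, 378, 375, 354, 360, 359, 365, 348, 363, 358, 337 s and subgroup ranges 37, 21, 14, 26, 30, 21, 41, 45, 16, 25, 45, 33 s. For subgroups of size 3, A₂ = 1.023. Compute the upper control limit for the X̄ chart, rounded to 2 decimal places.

389.18

X̄̄ = (348 + 363 + 378 + 375 + 354 + 360 + 359 + 365 + 348 + 363 + 358 + 337) / 12 = 4308.0000 / 12 = 359.0000
R̄ = (37 + 21 + 14 + 26 + 30 + 21 + 41 + 45 + 16 + 25 + 45 + 33) / 12 = 354.0000 / 12 = 29.5000
UCL = X̄̄ + A₂·R̄ = 359.0000 + 1.023 × 29.5000 = 389.1785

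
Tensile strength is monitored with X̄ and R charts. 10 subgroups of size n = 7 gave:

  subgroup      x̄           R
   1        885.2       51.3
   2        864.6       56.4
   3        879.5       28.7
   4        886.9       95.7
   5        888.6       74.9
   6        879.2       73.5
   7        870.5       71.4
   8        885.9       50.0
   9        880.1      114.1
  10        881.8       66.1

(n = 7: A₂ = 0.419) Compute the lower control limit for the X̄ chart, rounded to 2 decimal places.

X̄̄ = (885.2 + 864.6 + 879.5 + 886.9 + 888.6 + 879.2 + 870.5 + 885.9 + 880.1 + 881.8) / 10 = 8802.3000 / 10 = 880.2300
R̄ = (51.3 + 56.4 + 28.7 + 95.7 + 74.9 + 73.5 + 71.4 + 50.0 + 114.1 + 66.1) / 10 = 682.1000 / 10 = 68.2100
LCL = X̄̄ − A₂·R̄ = 880.2300 − 0.419 × 68.2100 = 851.6500

851.65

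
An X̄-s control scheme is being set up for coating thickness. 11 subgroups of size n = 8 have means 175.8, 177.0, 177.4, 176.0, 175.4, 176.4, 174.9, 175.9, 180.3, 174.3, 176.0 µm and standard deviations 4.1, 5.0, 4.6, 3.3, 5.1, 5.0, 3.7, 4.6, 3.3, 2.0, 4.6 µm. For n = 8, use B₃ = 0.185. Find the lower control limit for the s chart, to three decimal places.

0.762

s̄ = (4.1 + 5.0 + 4.6 + 3.3 + 5.1 + 5.0 + 3.7 + 4.6 + 3.3 + 2.0 + 4.6) / 11 = 4.1182
LCL_s = B₃·s̄ = 0.185 × 4.1182 = 0.7619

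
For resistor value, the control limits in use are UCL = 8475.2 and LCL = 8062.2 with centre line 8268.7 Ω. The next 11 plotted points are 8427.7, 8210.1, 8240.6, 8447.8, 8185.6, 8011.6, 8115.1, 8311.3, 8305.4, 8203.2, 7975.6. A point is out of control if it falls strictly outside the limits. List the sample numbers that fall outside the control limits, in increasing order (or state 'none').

Compare each point to [8062.2, 8475.2]: sample 6 = 8011.6 < LCL; sample 11 = 7975.6 < LCL.

6, 11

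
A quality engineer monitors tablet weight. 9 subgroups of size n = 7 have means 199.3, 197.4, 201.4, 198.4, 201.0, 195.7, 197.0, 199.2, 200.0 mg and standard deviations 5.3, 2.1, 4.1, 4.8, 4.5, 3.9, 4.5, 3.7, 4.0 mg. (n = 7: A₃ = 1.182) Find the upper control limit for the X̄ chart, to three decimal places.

X̄̄ = (199.3 + 197.4 + 201.4 + 198.4 + 201.0 + 195.7 + 197.0 + 199.2 + 200.0) / 9 = 198.8222
s̄ = (5.3 + 2.1 + 4.1 + 4.8 + 4.5 + 3.9 + 4.5 + 3.7 + 4.0) / 9 = 4.1000
UCL = X̄̄ + A₃·s̄ = 198.8222 + 1.182 × 4.1000 = 203.6684

203.668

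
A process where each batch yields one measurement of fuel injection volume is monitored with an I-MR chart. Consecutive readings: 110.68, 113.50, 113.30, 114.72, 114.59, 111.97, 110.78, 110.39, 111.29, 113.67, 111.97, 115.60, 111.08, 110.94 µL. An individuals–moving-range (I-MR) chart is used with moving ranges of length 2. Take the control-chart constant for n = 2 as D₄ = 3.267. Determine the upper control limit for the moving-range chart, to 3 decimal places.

5.539

Moving ranges: 2.82, 0.20, 1.42, 0.13, 2.62, 1.19, 0.39, 0.90, 2.38, 1.70, 3.63, 4.52, 0.14; M̄R̄ = 22.0400 / 13 = 1.6954
UCL_MR = D₄·M̄R̄ = 3.267 × 1.6954 = 5.5388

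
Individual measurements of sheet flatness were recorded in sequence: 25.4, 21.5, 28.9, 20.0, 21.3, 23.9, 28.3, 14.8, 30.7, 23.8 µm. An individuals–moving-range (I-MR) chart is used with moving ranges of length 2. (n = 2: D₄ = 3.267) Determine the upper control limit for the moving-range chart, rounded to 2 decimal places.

Moving ranges: 3.9, 7.4, 8.9, 1.3, 2.6, 4.4, 13.5, 15.9, 6.9; M̄R̄ = 64.8000 / 9 = 7.2000
UCL_MR = D₄·M̄R̄ = 3.267 × 7.2000 = 23.5224

23.52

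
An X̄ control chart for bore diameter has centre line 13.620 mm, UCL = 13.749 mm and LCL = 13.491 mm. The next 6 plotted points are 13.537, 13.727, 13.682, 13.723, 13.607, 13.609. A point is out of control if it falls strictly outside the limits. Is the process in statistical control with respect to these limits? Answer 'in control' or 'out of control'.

All 6 points lie within [13.491, 13.749].

in control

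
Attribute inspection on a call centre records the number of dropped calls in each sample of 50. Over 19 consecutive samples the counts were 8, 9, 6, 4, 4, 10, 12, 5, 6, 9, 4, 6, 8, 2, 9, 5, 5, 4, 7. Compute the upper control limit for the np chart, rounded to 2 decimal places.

p̄ = Σdᵢ / (k·n) = 123 / (19 × 50) = 0.12947
UCL = np̄ + 3·√(np̄(1−p̄)) = 6.4737 + 3 × √(6.4737×0.87053) = 6.4737 + 3 × 2.3739 = 13.5955

13.60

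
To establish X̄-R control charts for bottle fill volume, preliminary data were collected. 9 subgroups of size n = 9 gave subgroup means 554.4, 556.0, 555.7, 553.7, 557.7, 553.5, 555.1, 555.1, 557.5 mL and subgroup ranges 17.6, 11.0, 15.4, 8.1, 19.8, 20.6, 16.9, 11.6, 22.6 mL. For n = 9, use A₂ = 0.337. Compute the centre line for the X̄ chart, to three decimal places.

X̄̄ = (554.4 + 556.0 + 555.7 + 553.7 + 557.7 + 553.5 + 555.1 + 555.1 + 557.5) / 9 = 4998.7000 / 9 = 555.4111
CL = X̄̄ = 555.4111

555.411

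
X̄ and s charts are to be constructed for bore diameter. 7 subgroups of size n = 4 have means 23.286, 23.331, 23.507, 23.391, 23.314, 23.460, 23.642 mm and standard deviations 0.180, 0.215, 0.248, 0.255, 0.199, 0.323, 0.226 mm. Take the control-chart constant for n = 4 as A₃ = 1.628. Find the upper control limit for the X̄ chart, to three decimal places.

23.802

X̄̄ = (23.286 + 23.331 + 23.507 + 23.391 + 23.314 + 23.460 + 23.642) / 7 = 23.4187
s̄ = (0.180 + 0.215 + 0.248 + 0.255 + 0.199 + 0.323 + 0.226) / 7 = 0.2351
UCL = X̄̄ + A₃·s̄ = 23.4187 + 1.628 × 0.2351 = 23.8015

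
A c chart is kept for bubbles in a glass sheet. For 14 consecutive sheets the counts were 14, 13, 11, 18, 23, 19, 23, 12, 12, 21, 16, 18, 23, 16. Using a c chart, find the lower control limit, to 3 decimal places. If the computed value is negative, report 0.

c̄ = (14 + 13 + 11 + 18 + 23 + 19 + 23 + 12 + 12 + 21 + 16 + 18 + 23 + 16) / 14 = 239 / 14 = 17.0714
LCL = c̄ − 3√c̄ = 17.0714 − 3 × 4.1318 = 4.6762

4.676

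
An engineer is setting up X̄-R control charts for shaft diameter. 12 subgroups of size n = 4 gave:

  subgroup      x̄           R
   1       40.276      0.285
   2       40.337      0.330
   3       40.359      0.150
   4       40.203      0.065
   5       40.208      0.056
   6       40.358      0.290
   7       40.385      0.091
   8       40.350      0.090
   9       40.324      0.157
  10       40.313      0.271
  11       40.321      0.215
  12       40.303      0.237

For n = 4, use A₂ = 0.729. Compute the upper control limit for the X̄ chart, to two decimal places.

40.45

X̄̄ = (40.276 + 40.337 + 40.359 + 40.203 + 40.208 + 40.358 + 40.385 + 40.350 + 40.324 + 40.313 + 40.321 + 40.303) / 12 = 483.7370 / 12 = 40.3114
R̄ = (0.285 + 0.330 + 0.150 + 0.065 + 0.056 + 0.290 + 0.091 + 0.090 + 0.157 + 0.271 + 0.215 + 0.237) / 12 = 2.2370 / 12 = 0.1864
UCL = X̄̄ + A₂·R̄ = 40.3114 + 0.729 × 0.1864 = 40.4473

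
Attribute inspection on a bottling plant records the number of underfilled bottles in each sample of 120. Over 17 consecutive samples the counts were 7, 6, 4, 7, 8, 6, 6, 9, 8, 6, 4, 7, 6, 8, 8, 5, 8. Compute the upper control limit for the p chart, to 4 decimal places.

p̄ = Σdᵢ / (k·n) = 113 / (17 × 120) = 0.05539
UCL = p̄ + 3·√(p̄(1−p̄)/n) = 0.05539 + 3 × √(0.05539×0.94461/120) = 0.05539 + 3 × 0.02088 = 0.11804

0.1180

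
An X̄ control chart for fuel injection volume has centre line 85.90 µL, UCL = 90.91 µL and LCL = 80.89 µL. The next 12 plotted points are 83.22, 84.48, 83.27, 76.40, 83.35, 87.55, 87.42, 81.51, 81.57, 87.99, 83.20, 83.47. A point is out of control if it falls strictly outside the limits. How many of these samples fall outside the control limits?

Compare each point to [80.89, 90.91]: sample 4 = 76.40 < LCL.

1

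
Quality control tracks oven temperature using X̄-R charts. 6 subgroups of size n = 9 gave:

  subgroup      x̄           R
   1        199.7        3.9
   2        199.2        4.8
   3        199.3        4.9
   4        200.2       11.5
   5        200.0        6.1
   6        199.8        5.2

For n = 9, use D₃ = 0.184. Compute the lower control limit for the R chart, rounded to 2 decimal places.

1.12

R̄ = (3.9 + 4.8 + 4.9 + 11.5 + 6.1 + 5.2) / 6 = 36.4000 / 6 = 6.0667
LCL_R = D₃·R̄ = 0.184 × 6.0667 = 1.1163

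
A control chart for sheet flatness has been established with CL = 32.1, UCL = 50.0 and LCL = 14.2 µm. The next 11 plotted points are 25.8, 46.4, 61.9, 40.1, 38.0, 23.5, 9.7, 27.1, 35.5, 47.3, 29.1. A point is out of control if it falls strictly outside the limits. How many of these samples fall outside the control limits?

Compare each point to [14.2, 50.0]: sample 3 = 61.9 > UCL; sample 7 = 9.7 < LCL.

2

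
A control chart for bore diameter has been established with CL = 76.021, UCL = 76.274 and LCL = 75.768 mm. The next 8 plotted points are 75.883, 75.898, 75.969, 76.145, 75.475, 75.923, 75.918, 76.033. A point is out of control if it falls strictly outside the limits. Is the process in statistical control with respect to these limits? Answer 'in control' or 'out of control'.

out of control

Compare each point to [75.768, 76.274]: sample 5 = 75.475 < LCL.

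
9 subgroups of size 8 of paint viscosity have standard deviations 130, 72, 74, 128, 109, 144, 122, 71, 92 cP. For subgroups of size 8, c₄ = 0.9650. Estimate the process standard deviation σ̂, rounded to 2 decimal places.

s̄ = (130 + 72 + 74 + 128 + 109 + 144 + 122 + 71 + 92) / 9 = 104.6667
σ̂ = s̄ / c₄ = 104.6667 / 0.9650 = 108.4629

108.46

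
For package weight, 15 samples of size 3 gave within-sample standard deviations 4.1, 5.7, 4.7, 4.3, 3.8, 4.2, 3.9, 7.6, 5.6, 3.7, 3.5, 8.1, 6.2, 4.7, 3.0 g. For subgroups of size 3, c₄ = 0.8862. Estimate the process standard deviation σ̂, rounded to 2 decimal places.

s̄ = (4.1 + 5.7 + 4.7 + 4.3 + 3.8 + 4.2 + 3.9 + 7.6 + 5.6 + 3.7 + 3.5 + 8.1 + 6.2 + 4.7 + 3.0) / 15 = 4.8733
σ̂ = s̄ / c₄ = 4.8733 / 0.8862 = 5.4991

5.50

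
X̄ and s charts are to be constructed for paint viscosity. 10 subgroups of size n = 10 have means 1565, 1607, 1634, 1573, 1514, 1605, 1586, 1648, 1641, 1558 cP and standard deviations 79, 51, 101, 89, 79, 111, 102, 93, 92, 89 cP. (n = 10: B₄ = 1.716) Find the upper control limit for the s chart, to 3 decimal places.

152.038

s̄ = (79 + 51 + 101 + 89 + 79 + 111 + 102 + 93 + 92 + 89) / 10 = 88.6000
UCL_s = B₄·s̄ = 1.716 × 88.6000 = 152.0376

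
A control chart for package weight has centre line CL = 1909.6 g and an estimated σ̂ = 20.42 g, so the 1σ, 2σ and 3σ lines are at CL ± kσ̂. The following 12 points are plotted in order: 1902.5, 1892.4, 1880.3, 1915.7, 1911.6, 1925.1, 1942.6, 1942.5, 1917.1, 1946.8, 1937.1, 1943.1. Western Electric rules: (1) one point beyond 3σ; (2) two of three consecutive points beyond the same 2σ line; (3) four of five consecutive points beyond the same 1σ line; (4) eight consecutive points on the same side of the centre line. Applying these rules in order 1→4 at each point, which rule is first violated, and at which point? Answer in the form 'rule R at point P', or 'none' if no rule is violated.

Zone of each point (C = within 1σ̂, B = 1σ̂–2σ̂, A = 2σ̂–3σ̂, * = beyond 3σ̂; sign = side of CL): 1:-C, 2:-C, 3:-B, 4:+C, 5:+C, 6:+C, 7:+B, 8:+B, 9:+C, 10:+B, 11:+B, 12:+B
Rule 3 (four of five consecutive points beyond the same 1σ limit) is satisfied at point 11.

rule 3 at point 11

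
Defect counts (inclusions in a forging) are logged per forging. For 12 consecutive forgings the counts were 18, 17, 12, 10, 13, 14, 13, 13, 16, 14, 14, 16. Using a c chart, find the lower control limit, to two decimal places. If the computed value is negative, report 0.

c̄ = (18 + 17 + 12 + 10 + 13 + 14 + 13 + 13 + 16 + 14 + 14 + 16) / 12 = 170 / 12 = 14.1667
LCL = c̄ − 3√c̄ = 14.1667 − 3 × 3.7639 = 2.8751

2.88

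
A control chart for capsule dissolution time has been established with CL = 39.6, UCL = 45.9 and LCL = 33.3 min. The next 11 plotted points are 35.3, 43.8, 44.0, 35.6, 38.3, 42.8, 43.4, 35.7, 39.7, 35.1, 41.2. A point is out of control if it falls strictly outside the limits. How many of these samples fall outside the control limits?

All 11 points lie within [33.3, 45.9].

0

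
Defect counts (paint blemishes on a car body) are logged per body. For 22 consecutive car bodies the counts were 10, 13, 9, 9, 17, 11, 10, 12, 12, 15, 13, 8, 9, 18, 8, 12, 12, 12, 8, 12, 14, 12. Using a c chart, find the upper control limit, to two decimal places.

c̄ = (10 + 13 + 9 + 9 + 17 + 11 + 10 + 12 + 12 + 15 + 13 + 8 + 9 + 18 + 8 + 12 + 12 + 12 + 8 + 12 + 14 + 12) / 22 = 256 / 22 = 11.6364
UCL = c̄ + 3√c̄ = 11.6364 + 3 × √11.6364 = 11.6364 + 3 × 3.4112 = 21.8700

21.87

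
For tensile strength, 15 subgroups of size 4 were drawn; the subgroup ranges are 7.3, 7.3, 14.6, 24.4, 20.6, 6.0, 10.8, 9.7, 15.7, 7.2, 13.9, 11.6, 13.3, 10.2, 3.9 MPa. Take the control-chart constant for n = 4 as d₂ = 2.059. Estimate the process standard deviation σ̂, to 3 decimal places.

5.715

R̄ = (7.3 + 7.3 + 14.6 + 24.4 + 20.6 + 6.0 + 10.8 + 9.7 + 15.7 + 7.2 + 13.9 + 11.6 + 13.3 + 10.2 + 3.9) / 15 = 11.7667
σ̂ = R̄ / d₂ = 11.7667 / 2.059 = 5.7147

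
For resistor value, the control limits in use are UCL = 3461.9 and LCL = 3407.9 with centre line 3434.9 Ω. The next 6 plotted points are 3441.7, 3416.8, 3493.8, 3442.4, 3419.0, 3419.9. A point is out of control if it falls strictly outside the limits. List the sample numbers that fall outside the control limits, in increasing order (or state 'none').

Compare each point to [3407.9, 3461.9]: sample 3 = 3493.8 > UCL.

3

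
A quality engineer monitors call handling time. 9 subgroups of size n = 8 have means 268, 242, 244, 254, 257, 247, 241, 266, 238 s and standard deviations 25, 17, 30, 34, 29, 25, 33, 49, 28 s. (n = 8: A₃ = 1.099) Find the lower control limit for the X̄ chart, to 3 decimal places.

X̄̄ = (268 + 242 + 244 + 254 + 257 + 247 + 241 + 266 + 238) / 9 = 250.7778
s̄ = (25 + 17 + 30 + 34 + 29 + 25 + 33 + 49 + 28) / 9 = 30.0000
LCL = X̄̄ − A₃·s̄ = 250.7778 − 1.099 × 30.0000 = 217.8078

217.808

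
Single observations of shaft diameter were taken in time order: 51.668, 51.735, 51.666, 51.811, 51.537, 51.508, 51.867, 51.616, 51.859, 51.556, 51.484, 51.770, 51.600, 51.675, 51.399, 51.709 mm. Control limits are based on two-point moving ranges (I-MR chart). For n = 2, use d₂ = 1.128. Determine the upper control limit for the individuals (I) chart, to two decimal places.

52.17

X̄ = (51.668 + 51.735 + 51.666 + 51.811 + 51.537 + 51.508 + 51.867 + 51.616 + 51.859 + 51.556 + 51.484 + 51.770 + 51.600 + 51.675 + 51.399 + 51.709) / 16 = 51.6538
Moving ranges: 0.067, 0.069, 0.145, 0.274, 0.029, 0.359, 0.251, 0.243, 0.303, 0.072, 0.286, 0.170, 0.075, 0.276, 0.310; M̄R̄ = 2.9290 / 15 = 0.1953
UCL = X̄ + 3·M̄R̄/d₂ = 51.6538 + 3 × 0.1953 / 1.128 = 52.1731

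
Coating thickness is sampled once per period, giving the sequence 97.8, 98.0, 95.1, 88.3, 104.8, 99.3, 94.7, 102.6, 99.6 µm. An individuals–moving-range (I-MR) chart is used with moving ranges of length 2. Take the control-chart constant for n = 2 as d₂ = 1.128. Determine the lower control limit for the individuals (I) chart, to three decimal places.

82.042

X̄ = (97.8 + 98.0 + 95.1 + 88.3 + 104.8 + 99.3 + 94.7 + 102.6 + 99.6) / 9 = 97.8000
Moving ranges: 0.2, 2.9, 6.8, 16.5, 5.5, 4.6, 7.9, 3.0; M̄R̄ = 47.4000 / 8 = 5.9250
LCL = X̄ − 3·M̄R̄/d₂ = 97.8000 − 3 × 5.9250 / 1.128 = 82.0420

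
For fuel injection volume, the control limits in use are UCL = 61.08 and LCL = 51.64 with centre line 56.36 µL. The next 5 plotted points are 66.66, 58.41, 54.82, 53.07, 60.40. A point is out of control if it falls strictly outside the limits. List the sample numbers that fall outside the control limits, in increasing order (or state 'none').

1

Compare each point to [51.64, 61.08]: sample 1 = 66.66 > UCL.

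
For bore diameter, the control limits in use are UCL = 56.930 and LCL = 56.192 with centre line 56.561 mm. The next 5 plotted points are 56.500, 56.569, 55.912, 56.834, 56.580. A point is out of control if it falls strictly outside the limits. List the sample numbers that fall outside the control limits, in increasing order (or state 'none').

Compare each point to [56.192, 56.930]: sample 3 = 55.912 < LCL.

3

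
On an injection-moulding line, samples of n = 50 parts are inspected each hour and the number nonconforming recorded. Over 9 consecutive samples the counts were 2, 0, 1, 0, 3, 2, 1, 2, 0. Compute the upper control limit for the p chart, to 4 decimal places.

0.0900

p̄ = Σdᵢ / (k·n) = 11 / (9 × 50) = 0.02444
UCL = p̄ + 3·√(p̄(1−p̄)/n) = 0.02444 + 3 × √(0.02444×0.97556/50) = 0.02444 + 3 × 0.02184 = 0.08996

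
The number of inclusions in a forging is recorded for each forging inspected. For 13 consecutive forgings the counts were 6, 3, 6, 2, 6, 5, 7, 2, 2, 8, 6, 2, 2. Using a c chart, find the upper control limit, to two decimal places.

c̄ = (6 + 3 + 6 + 2 + 6 + 5 + 7 + 2 + 2 + 8 + 6 + 2 + 2) / 13 = 57 / 13 = 4.3846
UCL = c̄ + 3√c̄ = 4.3846 + 3 × √4.3846 = 4.3846 + 3 × 2.0939 = 10.6665

10.67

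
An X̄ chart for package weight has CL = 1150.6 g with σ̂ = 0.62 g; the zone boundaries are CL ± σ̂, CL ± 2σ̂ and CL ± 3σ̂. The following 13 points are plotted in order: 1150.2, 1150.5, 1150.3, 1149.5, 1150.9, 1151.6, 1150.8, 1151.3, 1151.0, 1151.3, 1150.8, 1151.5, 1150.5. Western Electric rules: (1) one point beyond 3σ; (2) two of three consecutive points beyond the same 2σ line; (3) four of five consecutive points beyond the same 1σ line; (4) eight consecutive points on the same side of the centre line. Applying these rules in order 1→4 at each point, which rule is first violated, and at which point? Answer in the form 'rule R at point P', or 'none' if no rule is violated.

rule 4 at point 12

Zone of each point (C = within 1σ̂, B = 1σ̂–2σ̂, A = 2σ̂–3σ̂, * = beyond 3σ̂; sign = side of CL): 1:-C, 2:-C, 3:-C, 4:-B, 5:+C, 6:+B, 7:+C, 8:+B, 9:+C, 10:+B, 11:+C, 12:+B, 13:-C
Rule 4 (eight consecutive points on the same side of the centre line) is satisfied at point 12.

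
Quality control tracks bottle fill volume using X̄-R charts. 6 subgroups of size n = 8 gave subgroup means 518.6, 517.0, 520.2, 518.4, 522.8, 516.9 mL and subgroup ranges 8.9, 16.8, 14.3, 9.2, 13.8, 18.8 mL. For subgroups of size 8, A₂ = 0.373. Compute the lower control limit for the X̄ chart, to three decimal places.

X̄̄ = (518.6 + 517.0 + 520.2 + 518.4 + 522.8 + 516.9) / 6 = 3113.9000 / 6 = 518.9833
R̄ = (8.9 + 16.8 + 14.3 + 9.2 + 13.8 + 18.8) / 6 = 81.8000 / 6 = 13.6333
LCL = X̄̄ − A₂·R̄ = 518.9833 − 0.373 × 13.6333 = 513.8981

513.898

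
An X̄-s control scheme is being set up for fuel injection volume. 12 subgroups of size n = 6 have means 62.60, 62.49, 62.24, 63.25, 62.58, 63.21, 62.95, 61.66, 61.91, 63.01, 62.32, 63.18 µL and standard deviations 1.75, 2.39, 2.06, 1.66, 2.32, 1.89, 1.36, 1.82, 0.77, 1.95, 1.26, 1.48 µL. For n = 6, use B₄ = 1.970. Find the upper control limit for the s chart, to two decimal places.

s̄ = (1.75 + 2.39 + 2.06 + 1.66 + 2.32 + 1.89 + 1.36 + 1.82 + 0.77 + 1.95 + 1.26 + 1.48) / 12 = 1.7258
UCL_s = B₄·s̄ = 1.970 × 1.7258 = 3.3999

3.40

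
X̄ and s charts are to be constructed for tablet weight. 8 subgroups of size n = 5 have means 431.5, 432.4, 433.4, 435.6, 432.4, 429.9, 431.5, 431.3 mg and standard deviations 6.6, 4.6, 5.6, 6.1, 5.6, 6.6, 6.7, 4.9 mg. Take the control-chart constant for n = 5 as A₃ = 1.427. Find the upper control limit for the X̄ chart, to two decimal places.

440.58

X̄̄ = (431.5 + 432.4 + 433.4 + 435.6 + 432.4 + 429.9 + 431.5 + 431.3) / 8 = 432.2500
s̄ = (6.6 + 4.6 + 5.6 + 6.1 + 5.6 + 6.6 + 6.7 + 4.9) / 8 = 5.8375
UCL = X̄̄ + A₃·s̄ = 432.2500 + 1.427 × 5.8375 = 440.5801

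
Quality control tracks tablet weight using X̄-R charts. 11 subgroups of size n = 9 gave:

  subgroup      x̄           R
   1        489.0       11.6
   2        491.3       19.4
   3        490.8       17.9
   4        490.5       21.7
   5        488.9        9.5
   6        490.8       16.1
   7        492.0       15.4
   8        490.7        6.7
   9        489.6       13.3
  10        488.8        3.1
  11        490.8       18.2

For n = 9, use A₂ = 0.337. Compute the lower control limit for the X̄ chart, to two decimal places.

X̄̄ = (489.0 + 491.3 + 490.8 + 490.5 + 488.9 + 490.8 + 492.0 + 490.7 + 489.6 + 488.8 + 490.8) / 11 = 5393.2000 / 11 = 490.2909
R̄ = (11.6 + 19.4 + 17.9 + 21.7 + 9.5 + 16.1 + 15.4 + 6.7 + 13.3 + 3.1 + 18.2) / 11 = 152.9000 / 11 = 13.9000
LCL = X̄̄ − A₂·R̄ = 490.2909 − 0.337 × 13.9000 = 485.6066

485.61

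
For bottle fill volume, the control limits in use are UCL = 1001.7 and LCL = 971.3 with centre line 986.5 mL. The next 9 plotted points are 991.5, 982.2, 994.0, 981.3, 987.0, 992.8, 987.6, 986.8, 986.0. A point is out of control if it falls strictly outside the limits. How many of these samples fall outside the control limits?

0

All 9 points lie within [971.3, 1001.7].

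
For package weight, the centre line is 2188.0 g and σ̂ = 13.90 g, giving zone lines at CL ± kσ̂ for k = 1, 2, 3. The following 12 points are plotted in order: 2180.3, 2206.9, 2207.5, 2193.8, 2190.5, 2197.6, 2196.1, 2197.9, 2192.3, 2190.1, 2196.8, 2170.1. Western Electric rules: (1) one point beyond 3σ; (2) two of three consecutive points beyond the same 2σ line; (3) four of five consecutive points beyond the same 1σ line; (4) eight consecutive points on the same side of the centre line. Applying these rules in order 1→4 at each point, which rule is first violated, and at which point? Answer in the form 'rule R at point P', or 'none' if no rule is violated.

Zone of each point (C = within 1σ̂, B = 1σ̂–2σ̂, A = 2σ̂–3σ̂, * = beyond 3σ̂; sign = side of CL): 1:-C, 2:+B, 3:+B, 4:+C, 5:+C, 6:+C, 7:+C, 8:+C, 9:+C, 10:+C, 11:+C, 12:-B
Rule 4 (eight consecutive points on the same side of the centre line) is satisfied at point 9.

rule 4 at point 9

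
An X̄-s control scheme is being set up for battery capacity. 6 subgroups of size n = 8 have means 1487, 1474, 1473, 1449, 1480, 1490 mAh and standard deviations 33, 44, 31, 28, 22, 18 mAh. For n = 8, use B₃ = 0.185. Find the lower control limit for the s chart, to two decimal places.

5.43

s̄ = (33 + 44 + 31 + 28 + 22 + 18) / 6 = 29.3333
LCL_s = B₃·s̄ = 0.185 × 29.3333 = 5.4267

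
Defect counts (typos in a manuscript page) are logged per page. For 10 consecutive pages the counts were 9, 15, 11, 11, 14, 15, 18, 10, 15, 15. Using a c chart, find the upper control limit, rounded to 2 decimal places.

24.24

c̄ = (9 + 15 + 11 + 11 + 14 + 15 + 18 + 10 + 15 + 15) / 10 = 133 / 10 = 13.3000
UCL = c̄ + 3√c̄ = 13.3000 + 3 × √13.3000 = 13.3000 + 3 × 3.6469 = 24.2407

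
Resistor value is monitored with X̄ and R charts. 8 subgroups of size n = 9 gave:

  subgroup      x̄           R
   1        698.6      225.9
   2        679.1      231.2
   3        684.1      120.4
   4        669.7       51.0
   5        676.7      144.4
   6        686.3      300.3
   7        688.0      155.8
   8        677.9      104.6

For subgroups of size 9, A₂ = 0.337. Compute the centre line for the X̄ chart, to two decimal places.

X̄̄ = (698.6 + 679.1 + 684.1 + 669.7 + 676.7 + 686.3 + 688.0 + 677.9) / 8 = 5460.4000 / 8 = 682.5500
CL = X̄̄ = 682.5500

682.55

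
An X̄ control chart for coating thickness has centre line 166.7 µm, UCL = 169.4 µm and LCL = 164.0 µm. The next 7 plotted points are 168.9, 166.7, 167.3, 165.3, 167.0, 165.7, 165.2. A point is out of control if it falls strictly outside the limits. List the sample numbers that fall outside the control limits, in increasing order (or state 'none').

All 7 points lie within [164.0, 169.4].

none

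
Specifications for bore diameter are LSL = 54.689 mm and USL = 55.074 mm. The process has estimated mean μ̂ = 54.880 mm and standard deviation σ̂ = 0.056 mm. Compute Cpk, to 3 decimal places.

1.137

Cpu = (USL − μ̂) / (3σ̂) = (55.074 − 54.880) / (3 × 0.056) = 1.1548; Cpl = (μ̂ − LSL) / (3σ̂) = (54.880 − 54.689) / (3 × 0.056) = 1.1369; Cpk = min(Cpu, Cpl) = 1.1369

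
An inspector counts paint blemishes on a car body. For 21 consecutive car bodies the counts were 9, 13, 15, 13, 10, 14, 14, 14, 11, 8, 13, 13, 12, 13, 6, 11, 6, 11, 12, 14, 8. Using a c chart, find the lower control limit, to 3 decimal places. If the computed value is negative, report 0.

1.287

c̄ = (9 + 13 + 15 + 13 + 10 + 14 + 14 + 14 + 11 + 8 + 13 + 13 + 12 + 13 + 6 + 11 + 6 + 11 + 12 + 14 + 8) / 21 = 240 / 21 = 11.4286
LCL = c̄ − 3√c̄ = 11.4286 − 3 × 3.3806 = 1.2867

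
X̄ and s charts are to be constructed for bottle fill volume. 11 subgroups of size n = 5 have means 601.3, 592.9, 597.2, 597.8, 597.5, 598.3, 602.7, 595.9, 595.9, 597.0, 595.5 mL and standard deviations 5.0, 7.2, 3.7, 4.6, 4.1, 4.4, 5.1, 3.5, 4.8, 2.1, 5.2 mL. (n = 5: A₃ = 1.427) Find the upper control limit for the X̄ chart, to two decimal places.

X̄̄ = (601.3 + 592.9 + 597.2 + 597.8 + 597.5 + 598.3 + 602.7 + 595.9 + 595.9 + 597.0 + 595.5) / 11 = 597.4545
s̄ = (5.0 + 7.2 + 3.7 + 4.6 + 4.1 + 4.4 + 5.1 + 3.5 + 4.8 + 2.1 + 5.2) / 11 = 4.5182
UCL = X̄̄ + A₃·s̄ = 597.4545 + 1.427 × 4.5182 = 603.9020

603.90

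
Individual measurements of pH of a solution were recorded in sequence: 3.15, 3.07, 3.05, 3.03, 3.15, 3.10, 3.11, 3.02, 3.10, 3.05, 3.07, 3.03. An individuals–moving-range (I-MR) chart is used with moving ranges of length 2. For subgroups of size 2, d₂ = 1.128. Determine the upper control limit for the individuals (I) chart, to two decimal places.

3.22

X̄ = (3.15 + 3.07 + 3.05 + 3.03 + 3.15 + 3.10 + 3.11 + 3.02 + 3.10 + 3.05 + 3.07 + 3.03) / 12 = 3.0775
Moving ranges: 0.08, 0.02, 0.02, 0.12, 0.05, 0.01, 0.09, 0.08, 0.05, 0.02, 0.04; M̄R̄ = 0.5800 / 11 = 0.0527
UCL = X̄ + 3·M̄R̄/d₂ = 3.0775 + 3 × 0.0527 / 1.128 = 3.2177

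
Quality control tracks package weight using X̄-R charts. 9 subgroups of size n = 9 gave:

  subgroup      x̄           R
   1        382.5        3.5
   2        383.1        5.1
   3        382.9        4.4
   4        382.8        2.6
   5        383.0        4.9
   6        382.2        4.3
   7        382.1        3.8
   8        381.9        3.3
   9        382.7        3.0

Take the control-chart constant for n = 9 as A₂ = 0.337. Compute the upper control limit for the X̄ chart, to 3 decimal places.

X̄̄ = (382.5 + 383.1 + 382.9 + 382.8 + 383.0 + 382.2 + 382.1 + 381.9 + 382.7) / 9 = 3443.2000 / 9 = 382.5778
R̄ = (3.5 + 5.1 + 4.4 + 2.6 + 4.9 + 4.3 + 3.8 + 3.3 + 3.0) / 9 = 34.9000 / 9 = 3.8778
UCL = X̄̄ + A₂·R̄ = 382.5778 + 0.337 × 3.8778 = 383.8846

383.885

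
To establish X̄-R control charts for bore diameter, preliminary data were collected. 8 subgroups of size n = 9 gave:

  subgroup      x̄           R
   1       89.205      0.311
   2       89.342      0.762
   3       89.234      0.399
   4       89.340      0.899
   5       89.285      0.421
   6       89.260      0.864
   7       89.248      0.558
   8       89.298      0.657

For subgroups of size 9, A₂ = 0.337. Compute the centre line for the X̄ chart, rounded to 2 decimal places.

X̄̄ = (89.205 + 89.342 + 89.234 + 89.340 + 89.285 + 89.260 + 89.248 + 89.298) / 8 = 714.2120 / 8 = 89.2765
CL = X̄̄ = 89.2765

89.28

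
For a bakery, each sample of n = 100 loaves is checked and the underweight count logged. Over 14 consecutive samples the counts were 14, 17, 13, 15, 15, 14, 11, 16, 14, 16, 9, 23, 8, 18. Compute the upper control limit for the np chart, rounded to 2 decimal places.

25.06

p̄ = Σdᵢ / (k·n) = 203 / (14 × 100) = 0.14500
UCL = np̄ + 3·√(np̄(1−p̄)) = 14.5000 + 3 × √(14.5000×0.85500) = 14.5000 + 3 × 3.5210 = 25.0630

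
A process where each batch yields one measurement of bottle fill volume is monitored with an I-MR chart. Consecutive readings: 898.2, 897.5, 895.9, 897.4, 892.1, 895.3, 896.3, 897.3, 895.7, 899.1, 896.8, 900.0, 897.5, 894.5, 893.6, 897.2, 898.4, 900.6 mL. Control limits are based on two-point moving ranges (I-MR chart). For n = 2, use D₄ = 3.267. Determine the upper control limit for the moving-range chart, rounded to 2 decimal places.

7.34

Moving ranges: 0.7, 1.6, 1.5, 5.3, 3.2, 1.0, 1.0, 1.6, 3.4, 2.3, 3.2, 2.5, 3.0, 0.9, 3.6, 1.2, 2.2; M̄R̄ = 38.2000 / 17 = 2.2471
UCL_MR = D₄·M̄R̄ = 3.267 × 2.2471 = 7.3411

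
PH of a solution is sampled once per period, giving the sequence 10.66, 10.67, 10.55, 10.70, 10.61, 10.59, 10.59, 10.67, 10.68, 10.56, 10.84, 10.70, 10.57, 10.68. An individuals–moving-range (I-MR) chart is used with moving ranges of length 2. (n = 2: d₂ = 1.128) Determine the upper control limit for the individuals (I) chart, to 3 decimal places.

X̄ = (10.66 + 10.67 + 10.55 + 10.70 + 10.61 + 10.59 + 10.59 + 10.67 + 10.68 + 10.56 + 10.84 + 10.70 + 10.57 + 10.68) / 14 = 10.6479
Moving ranges: 0.01, 0.12, 0.15, 0.09, 0.02, 0.00, 0.08, 0.01, 0.12, 0.28, 0.14, 0.13, 0.11; M̄R̄ = 1.2600 / 13 = 0.0969
UCL = X̄ + 3·M̄R̄/d₂ = 10.6479 + 3 × 0.0969 / 1.128 = 10.9056

10.906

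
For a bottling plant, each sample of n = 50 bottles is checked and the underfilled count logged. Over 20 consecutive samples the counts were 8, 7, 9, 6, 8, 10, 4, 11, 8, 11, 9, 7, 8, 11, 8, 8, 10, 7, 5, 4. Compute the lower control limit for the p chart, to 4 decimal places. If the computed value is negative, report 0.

p̄ = Σdᵢ / (k·n) = 159 / (20 × 50) = 0.15900
LCL = p̄ − 3·√(p̄(1−p̄)/n) = 0.15900 − 3 × 0.05171 = 0.00386

0.0039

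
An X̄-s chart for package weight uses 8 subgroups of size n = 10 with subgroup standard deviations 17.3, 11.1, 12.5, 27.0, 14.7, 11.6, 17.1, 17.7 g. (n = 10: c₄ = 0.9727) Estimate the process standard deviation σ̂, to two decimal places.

s̄ = (17.3 + 11.1 + 12.5 + 27.0 + 14.7 + 11.6 + 17.1 + 17.7) / 8 = 16.1250
σ̂ = s̄ / c₄ = 16.1250 / 0.9727 = 16.5776

16.58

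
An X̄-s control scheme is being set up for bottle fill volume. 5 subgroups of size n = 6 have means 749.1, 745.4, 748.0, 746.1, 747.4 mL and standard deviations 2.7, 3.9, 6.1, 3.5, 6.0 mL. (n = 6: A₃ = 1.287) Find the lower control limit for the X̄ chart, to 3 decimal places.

741.486

X̄̄ = (749.1 + 745.4 + 748.0 + 746.1 + 747.4) / 5 = 747.2000
s̄ = (2.7 + 3.9 + 6.1 + 3.5 + 6.0) / 5 = 4.4400
LCL = X̄̄ − A₃·s̄ = 747.2000 − 1.287 × 4.4400 = 741.4857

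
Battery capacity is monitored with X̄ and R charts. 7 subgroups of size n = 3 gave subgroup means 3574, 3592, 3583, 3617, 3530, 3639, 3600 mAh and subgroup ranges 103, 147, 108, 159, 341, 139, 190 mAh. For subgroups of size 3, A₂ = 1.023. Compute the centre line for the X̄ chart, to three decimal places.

3590.714

X̄̄ = (3574 + 3592 + 3583 + 3617 + 3530 + 3639 + 3600) / 7 = 25135.0000 / 7 = 3590.7143
CL = X̄̄ = 3590.7143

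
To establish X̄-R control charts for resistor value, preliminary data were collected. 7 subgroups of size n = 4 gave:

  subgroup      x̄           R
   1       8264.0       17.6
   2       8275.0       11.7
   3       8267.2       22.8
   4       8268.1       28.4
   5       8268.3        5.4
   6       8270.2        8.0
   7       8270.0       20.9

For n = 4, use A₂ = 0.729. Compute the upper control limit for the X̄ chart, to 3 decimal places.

8280.927

X̄̄ = (8264.0 + 8275.0 + 8267.2 + 8268.1 + 8268.3 + 8270.2 + 8270.0) / 7 = 57882.8000 / 7 = 8268.9714
R̄ = (17.6 + 11.7 + 22.8 + 28.4 + 5.4 + 8.0 + 20.9) / 7 = 114.8000 / 7 = 16.4000
UCL = X̄̄ + A₂·R̄ = 8268.9714 + 0.729 × 16.4000 = 8280.9270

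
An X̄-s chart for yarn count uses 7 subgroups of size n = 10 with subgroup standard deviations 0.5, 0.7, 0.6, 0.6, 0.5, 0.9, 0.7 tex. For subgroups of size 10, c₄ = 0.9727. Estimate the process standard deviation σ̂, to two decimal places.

s̄ = (0.5 + 0.7 + 0.6 + 0.6 + 0.5 + 0.9 + 0.7) / 7 = 0.6429
σ̂ = s̄ / c₄ = 0.6429 / 0.9727 = 0.6609

0.66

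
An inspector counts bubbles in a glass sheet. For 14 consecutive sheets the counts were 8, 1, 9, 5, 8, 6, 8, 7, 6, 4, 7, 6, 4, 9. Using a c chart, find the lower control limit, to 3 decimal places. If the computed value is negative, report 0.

c̄ = (8 + 1 + 9 + 5 + 8 + 6 + 8 + 7 + 6 + 4 + 7 + 6 + 4 + 9) / 14 = 88 / 14 = 6.2857
LCL = c̄ − 3√c̄ = 6.2857 − 3 × 2.5071 = -1.2357 → 0 (cannot be negative)

0.000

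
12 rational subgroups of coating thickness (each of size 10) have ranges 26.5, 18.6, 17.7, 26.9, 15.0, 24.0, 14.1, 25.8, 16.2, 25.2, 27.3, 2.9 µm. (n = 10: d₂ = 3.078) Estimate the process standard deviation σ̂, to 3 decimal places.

6.503

R̄ = (26.5 + 18.6 + 17.7 + 26.9 + 15.0 + 24.0 + 14.1 + 25.8 + 16.2 + 25.2 + 27.3 + 2.9) / 12 = 20.0167
σ̂ = R̄ / d₂ = 20.0167 / 3.078 = 6.5031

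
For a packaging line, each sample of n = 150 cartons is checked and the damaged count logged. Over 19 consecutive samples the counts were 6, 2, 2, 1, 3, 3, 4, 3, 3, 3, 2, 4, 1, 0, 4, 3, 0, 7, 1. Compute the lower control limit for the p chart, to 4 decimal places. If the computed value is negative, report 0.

0.0000

p̄ = Σdᵢ / (k·n) = 52 / (19 × 150) = 0.01825
LCL = p̄ − 3·√(p̄(1−p̄)/n) = 0.01825 − 3 × 0.01093 = -0.01454 → 0 (negative, so LCL = 0)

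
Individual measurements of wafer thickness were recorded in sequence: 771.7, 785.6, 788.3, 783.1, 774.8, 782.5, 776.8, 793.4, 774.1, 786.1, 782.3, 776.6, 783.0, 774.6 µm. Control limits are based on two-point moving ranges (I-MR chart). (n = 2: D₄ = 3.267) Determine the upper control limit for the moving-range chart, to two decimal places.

Moving ranges: 13.9, 2.7, 5.2, 8.3, 7.7, 5.7, 16.6, 19.3, 12.0, 3.8, 5.7, 6.4, 8.4; M̄R̄ = 115.7000 / 13 = 8.9000
UCL_MR = D₄·M̄R̄ = 3.267 × 8.9000 = 29.0763

29.08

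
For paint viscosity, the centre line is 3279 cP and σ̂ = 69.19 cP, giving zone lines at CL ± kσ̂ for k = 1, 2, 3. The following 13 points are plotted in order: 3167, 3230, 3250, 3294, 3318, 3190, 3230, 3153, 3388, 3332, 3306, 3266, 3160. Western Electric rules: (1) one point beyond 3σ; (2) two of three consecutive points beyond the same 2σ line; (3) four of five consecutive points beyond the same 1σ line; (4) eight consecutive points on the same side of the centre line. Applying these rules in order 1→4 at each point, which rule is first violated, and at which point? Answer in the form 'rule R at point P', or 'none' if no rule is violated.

Zone of each point (C = within 1σ̂, B = 1σ̂–2σ̂, A = 2σ̂–3σ̂, * = beyond 3σ̂; sign = side of CL): 1:-B, 2:-C, 3:-C, 4:+C, 5:+C, 6:-B, 7:-C, 8:-B, 9:+B, 10:+C, 11:+C, 12:-C, 13:-B
No rule fires across all 13 points.

none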